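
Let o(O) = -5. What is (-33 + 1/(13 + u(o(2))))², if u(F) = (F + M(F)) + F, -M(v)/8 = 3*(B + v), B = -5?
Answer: 64288324/59049 ≈ 1088.7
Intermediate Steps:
M(v) = 120 - 24*v (M(v) = -24*(-5 + v) = -8*(-15 + 3*v) = 120 - 24*v)
u(F) = 120 - 22*F (u(F) = (F + (120 - 24*F)) + F = (120 - 23*F) + F = 120 - 22*F)
(-33 + 1/(13 + u(o(2))))² = (-33 + 1/(13 + (120 - 22*(-5))))² = (-33 + 1/(13 + (120 + 110)))² = (-33 + 1/(13 + 230))² = (-33 + 1/243)² = (-8018/243)² = 64288324/59049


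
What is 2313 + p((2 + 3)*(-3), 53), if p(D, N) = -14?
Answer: 2299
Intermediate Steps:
2313 + p((2 + 3)*(-3), 53) = 2313 - 14 = 2299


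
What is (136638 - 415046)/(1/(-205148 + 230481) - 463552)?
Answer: 7052909864/11743162815 ≈ 0.60060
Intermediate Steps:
(136638 - 415046)/(1/(-205148 + 230481) - 463552) = -278408/(1/25333 - 463552) = -278408/(-11743162815/25333) = -278408*(-25333/11743162815) = 7052909864/11743162815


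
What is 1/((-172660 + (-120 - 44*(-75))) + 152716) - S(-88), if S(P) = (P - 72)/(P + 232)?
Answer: 55877/50292 ≈ 1.1111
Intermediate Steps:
S(P) = (-72 + P)/(232 + P)
1/((-172660 + (-120 - 44*(-75))) + 152716) - S(-88) = 1/((-172660 + (-120 - 44*(-75))) + 152716) - (-72 - 88)/(232 - 88) = 1/((-172660 + (-120 + 3300)) + 152716) - (-160)/144 = 1/((-172660 + 3180) + 152716) - (-160)/144 = 1/(-169480 + 152716) - 1*(-10/9) = 1/(-16764) + 10/9 = -1/16764 + 10/9 = 55877/50292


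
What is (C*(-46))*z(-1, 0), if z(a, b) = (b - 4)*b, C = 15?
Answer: 0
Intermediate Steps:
z(a, b) = b*(-4 + b) (z(a, b) = (-4 + b)*b = b*(-4 + b))
(C*(-46))*z(-1, 0) = (15*(-46))*(0*(-4 + 0)) = -0*(-4) = -690*0 = 0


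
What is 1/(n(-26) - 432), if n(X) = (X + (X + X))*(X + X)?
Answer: 1/3624 ≈ 0.00027594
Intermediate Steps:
n(X) = 6*X**2 (n(X) = (X + 2*X)*(2*X) = (3*X)*(2*X) = 6*X**2)
1/(n(-26) - 432) = 1/(6*(-26)**2 - 432) = 1/(6*676 - 432) = 1/(4056 - 432) = 1/3624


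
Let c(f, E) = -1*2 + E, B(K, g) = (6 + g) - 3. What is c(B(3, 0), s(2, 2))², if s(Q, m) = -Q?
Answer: 16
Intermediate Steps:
B(K, g) = 3 + g
c(f, E) = -2 + E
c(B(3, 0), s(2, 2))² = (-2 - 1*2)² = (-2 - 2)² = (-4)² = 16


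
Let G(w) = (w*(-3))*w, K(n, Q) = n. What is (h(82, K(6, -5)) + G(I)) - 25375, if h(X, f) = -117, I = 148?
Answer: -91204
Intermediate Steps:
G(w) = -3*w² (G(w) = (-3*w)*w = -3*w²)
(h(82, K(6, -5)) + G(I)) - 25375 = (-117 - 3*148²) - 25375 = (-117 - 3*21904) - 25375 = (-117 - 65712) - 25375 = -65829 - 25375 = -91204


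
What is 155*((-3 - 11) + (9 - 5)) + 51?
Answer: -1499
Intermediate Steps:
155*((-3 - 11) + (9 - 5)) + 51 = 155*(-14 + 4) + 51 = 155*(-10) + 51 = -1550 + 51 = -1499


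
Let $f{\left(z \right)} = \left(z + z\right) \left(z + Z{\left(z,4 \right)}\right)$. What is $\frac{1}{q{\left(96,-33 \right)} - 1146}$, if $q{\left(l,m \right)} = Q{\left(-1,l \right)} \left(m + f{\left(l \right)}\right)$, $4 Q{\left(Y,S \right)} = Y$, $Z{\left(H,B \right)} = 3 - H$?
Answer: $- \frac{4}{5127} \approx -0.00078018$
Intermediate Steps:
$Q{\left(Y,S \right)} = \frac{Y}{4}$
$f{\left(z \right)} = 6 z$ ($f{\left(z \right)} = \left(z + z\right) \left(z - \left(-3 + z\right)\right) = 2 z 3 = 6 z$)
$q{\left(l,m \right)} = - \frac{3 l}{2} - \frac{m}{4}$ ($q{\left(l,m \right)} = \frac{1}{4} \left(-1\right) \left(m + 6 l\right) = - \frac{m + 6 l}{4} = - \frac{3 l}{2} - \frac{m}{4}$)
$\frac{1}{q{\left(96,-33 \right)} - 1146} = \frac{1}{\left(\left(- \frac{3}{2}\right) 96 - - \frac{33}{4}\right) - 1146} = \frac{1}{\left(-144 + \frac{33}{4}\right) - 1146} = \frac{1}{- \frac{543}{4} - 1146} = \frac{1}{- \frac{5127}{4}} = - \frac{4}{5127}$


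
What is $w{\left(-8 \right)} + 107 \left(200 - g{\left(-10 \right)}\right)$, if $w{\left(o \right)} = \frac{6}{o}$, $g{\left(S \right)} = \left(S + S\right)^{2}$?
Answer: $- \frac{85603}{4} \approx -21401.0$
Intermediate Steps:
$g{\left(S \right)} = 4 S^{2}$ ($g{\left(S \right)} = \left(2 S\right)^{2} = 4 S^{2}$)
$w{\left(-8 \right)} + 107 \left(200 - g{\left(-10 \right)}\right) = \frac{6}{-8} + 107 \left(200 - 4 \left(-10\right)^{2}\right) = 6 \left(- \frac{1}{8}\right) + 107 \left(200 - 4 \cdot 100\right) = - \frac{3}{4} + 107 \left(200 - 400\right) = - \frac{3}{4} + 107 \left(-200\right) = - \frac{3}{4} - 21400 = - \frac{85603}{4}$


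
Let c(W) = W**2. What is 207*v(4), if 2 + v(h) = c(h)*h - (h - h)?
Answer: 12834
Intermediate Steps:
v(h) = -2 + h**3 (v(h) = -2 + (h**2*h - (h - h)) = -2 + (h**3 - 1*0) = -2 + (h**3 + 0) = -2 + h**3)
207*v(4) = 207*(-2 + 4**3) = 207*(-2 + 64) = 207*62 = 12834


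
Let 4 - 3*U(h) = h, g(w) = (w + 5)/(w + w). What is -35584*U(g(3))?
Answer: -284672/9 ≈ -31630.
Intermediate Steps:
g(w) = (5 + w)/(2*w) (g(w) = (5 + w)/((2*w)) = (5 + w)*(1/(2*w)) = (5 + w)/(2*w))
U(h) = 4/3 - h/3
-35584*U(g(3)) = -35584*(4/3 - (5 + 3)/(6*3)) = -35584*(4/3 - 8/(6*3)) = -35584*(4/3 - 1/3*4/3) = -35584*(4/3 - 4/9) = -35584*8/9 = -284672/9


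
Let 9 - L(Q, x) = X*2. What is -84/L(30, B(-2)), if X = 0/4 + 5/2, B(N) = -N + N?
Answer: -21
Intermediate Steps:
B(N) = 0
X = 5/2 (X = 0*(¼) + 5*(½) = 0 + 5/2 = 5/2 ≈ 2.5000)
L(Q, x) = 4 (L(Q, x) = 9 - 5*2/2 = 9 - 1*5 = 9 - 5 = 4)
-84/L(30, B(-2)) = -84/4 = -84*¼ = -21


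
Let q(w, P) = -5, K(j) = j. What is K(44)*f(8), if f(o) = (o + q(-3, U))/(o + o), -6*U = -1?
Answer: 33/4 ≈ 8.2500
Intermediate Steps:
U = ⅙ (U = -⅙*(-1) = ⅙ ≈ 0.16667)
f(o) = (-5 + o)/(2*o) (f(o) = (o - 5)/(o + o) = (-5 + o)/((2*o)) = (-5 + o)*(1/(2*o)) = (-5 + o)/(2*o))
K(44)*f(8) = 44*((½)*(-5 + 8)/8) = 44*((½)*(⅛)*3) = 44*(3/16) = 33/4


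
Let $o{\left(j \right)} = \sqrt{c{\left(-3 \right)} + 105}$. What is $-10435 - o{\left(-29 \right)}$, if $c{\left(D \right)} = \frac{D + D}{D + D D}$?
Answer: $-10435 - 2 \sqrt{26} \approx -10445.0$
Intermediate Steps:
$c{\left(D \right)} = \frac{2 D}{D + D^{2}}$
$o{\left(j \right)} = 2 \sqrt{26}$ ($o{\left(j \right)} = \sqrt{\frac{2}{1 - 3} + 105} = \sqrt{\frac{2}{-2} + 105} = \sqrt{2 \left(- \frac{1}{2}\right) + 105} = \sqrt{-1 + 105} = \sqrt{104} = 2 \sqrt{26}$)
$-10435 - o{\left(-29 \right)} = -10435 - 2 \sqrt{26}$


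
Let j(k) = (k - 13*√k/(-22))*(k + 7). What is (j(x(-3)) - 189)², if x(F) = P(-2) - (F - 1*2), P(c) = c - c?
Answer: 2043981/121 - 20124*√5/11 ≈ 12802.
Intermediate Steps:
P(c) = 0
x(F) = 2 - F (x(F) = 0 - (F - 1*2) = 0 - (F - 2) = 0 - (-2 + F) = 0 + (2 - F) = 2 - F)
j(k) = (7 + k)*(k + 13*√k/22) (j(k) = (k - 13*√k*(-1/22))*(7 + k) = (k + 13*√k/22)*(7 + k) = (7 + k)*(k + 13*√k/22))
(j(x(-3)) - 189)² = (((2 - 1*(-3))² + 7*(2 - 1*(-3)) + 13*(2 - 1*(-3))^(3/2)/22 + 91*√(2 - 1*(-3))/22) - 189)² = (((2 + 3)² + 7*(2 + 3) + 13*(2 + 3)^(3/2)/22 + 91*√(2 + 3)/22) - 189)² = ((5² + 7*5 + 13*5^(3/2)/22 + 91*√5/22) - 189)² = ((25 + 35 + 13*(5*√5)/22 + 91*√5/22) - 189)² = ((25 + 35 + 65*√5/22 + 91*√5/22) - 189)² = ((60 + 78*√5/11) - 189)² = (-129 + 78*√5/11)²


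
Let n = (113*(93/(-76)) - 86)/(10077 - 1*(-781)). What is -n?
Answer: 17045/825208 ≈ 0.020655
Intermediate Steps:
n = -17045/825208 (n = (113*(93*(-1/76)) - 86)/(10077 + 781) = (113*(-93/76) - 86)/10858 = (-10509/76 - 86)*(1/10858) = -17045/76*1/10858 = -17045/825208 ≈ -0.020655)
-n = -1*(-17045/825208) = 17045/825208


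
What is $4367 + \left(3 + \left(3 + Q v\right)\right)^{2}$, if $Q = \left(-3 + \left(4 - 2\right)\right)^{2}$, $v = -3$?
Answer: $4376$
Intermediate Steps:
$Q = 1$ ($Q = \left(-3 + \left(4 - 2\right)\right)^{2} = \left(-3 + 2\right)^{2} = \left(-1\right)^{2} = 1$)
$4367 + \left(3 + \left(3 + Q v\right)\right)^{2} = 4367 + \left(3 + \left(3 + 1 \left(-3\right)\right)\right)^{2} = 4367 + \left(3 + \left(3 - 3\right)\right)^{2} = 4367 + \left(3 + 0\right)^{2} = 4367 + 3^{2} = 4367 + 9 = 4376$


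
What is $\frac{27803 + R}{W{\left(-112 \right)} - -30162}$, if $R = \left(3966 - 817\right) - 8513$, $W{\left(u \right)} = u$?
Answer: $\frac{22439}{30050} \approx 0.74672$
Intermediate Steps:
$R = -5364$ ($R = 3149 - 8513 = -5364$)
$\frac{27803 + R}{W{\left(-112 \right)} - -30162} = \frac{27803 - 5364}{-112 - -30162} = \frac{22439}{-112 + 30162} = \frac{22439}{30050}$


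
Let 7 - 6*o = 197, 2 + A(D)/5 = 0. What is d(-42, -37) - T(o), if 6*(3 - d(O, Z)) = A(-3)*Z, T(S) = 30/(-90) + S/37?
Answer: -6380/111 ≈ -57.477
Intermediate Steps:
A(D) = -10 (A(D) = -10 + 5*0 = -10 + 0 = -10)
o = -95/3 (o = 7/6 - 1/6*197 = 7/6 - 197/6 = -95/3 ≈ -31.667)
T(S) = -1/3 + S/37 (T(S) = 30*(-1/90) + S*(1/37) = -1/3 + S/37)
d(O, Z) = 3 + 5*Z/3 (d(O, Z) = 3 - (-5)*Z/3 = 3 + 5*Z/3)
d(-42, -37) - T(o) = (3 + (5/3)*(-37)) - (-1/3 + (1/37)*(-95/3)) = (3 - 185/3) - (-1/3 - 95/111) = -176/3 - 1*(-44/37) = -176/3 + 44/37 = -6380/111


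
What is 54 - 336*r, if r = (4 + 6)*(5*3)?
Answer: -50346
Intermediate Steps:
r = 150 (r = 10*15 = 150)
54 - 336*r = 54 - 336*150 = 54 - 50400 = -50346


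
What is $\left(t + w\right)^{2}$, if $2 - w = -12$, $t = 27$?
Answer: $1681$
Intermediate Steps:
$w = 14$ ($w = 2 - -12 = 2 + 12 = 14$)
$\left(t + w\right)^{2} = \left(27 + 14\right)^{2} = 41^{2} = 1681$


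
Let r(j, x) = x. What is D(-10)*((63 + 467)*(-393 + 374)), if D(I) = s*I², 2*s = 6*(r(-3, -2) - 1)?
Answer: 9063000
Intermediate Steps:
s = -9 (s = (6*(-2 - 1))/2 = (6*(-3))/2 = (½)*(-18) = -9)
D(I) = -9*I²
D(-10)*((63 + 467)*(-393 + 374)) = (-9*(-10)²)*((63 + 467)*(-393 + 374)) = (-9*100)*(530*(-19)) = -900*(-10070) = 9063000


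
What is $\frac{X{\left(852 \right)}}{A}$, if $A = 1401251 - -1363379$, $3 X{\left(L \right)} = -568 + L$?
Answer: $\frac{142}{4146945} \approx 3.4242 \cdot 10^{-5}$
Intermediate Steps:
$X{\left(L \right)} = - \frac{568}{3} + \frac{L}{3}$ ($X{\left(L \right)} = \frac{-568 + L}{3} = - \frac{568}{3} + \frac{L}{3}$)
$A = 2764630$ ($A = 1401251 + 1363379 = 2764630$)
$\frac{X{\left(852 \right)}}{A} = \frac{- \frac{568}{3} + \frac{1}{3} \cdot 852}{2764630} = \left(- \frac{568}{3} + 284\right) \frac{1}{2764630} = \frac{284}{3} \cdot \frac{1}{2764630} = \frac{142}{4146945}$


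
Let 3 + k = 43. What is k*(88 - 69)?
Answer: 760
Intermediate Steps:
k = 40 (k = -3 + 43 = 40)
k*(88 - 69) = 40*(88 - 69) = 40*19 = 760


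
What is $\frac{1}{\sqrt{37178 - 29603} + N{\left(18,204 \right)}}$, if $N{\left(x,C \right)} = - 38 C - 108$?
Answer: $- \frac{524}{4118135} - \frac{\sqrt{303}}{12354405} \approx -0.00012865$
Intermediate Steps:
$N{\left(x,C \right)} = -108 - 38 C$
$\frac{1}{\sqrt{37178 - 29603} + N{\left(18,204 \right)}} = \frac{1}{\sqrt{37178 - 29603} - 7860} = \frac{1}{\sqrt{7575} - 7860} = \frac{1}{5 \sqrt{303} - 7860} = \frac{1}{-7860 + 5 \sqrt{303}}$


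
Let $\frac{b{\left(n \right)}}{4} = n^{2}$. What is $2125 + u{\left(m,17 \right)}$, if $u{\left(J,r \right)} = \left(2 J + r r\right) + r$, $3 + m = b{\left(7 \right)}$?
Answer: $2817$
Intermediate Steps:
$b{\left(n \right)} = 4 n^{2}$
$m = 193$ ($m = -3 + 4 \cdot 7^{2} = -3 + 4 \cdot 49 = -3 + 196 = 193$)
$u{\left(J,r \right)} = r + r^{2} + 2 J$ ($u{\left(J,r \right)} = \left(2 J + r^{2}\right) + r = \left(r^{2} + 2 J\right) + r = r + r^{2} + 2 J$)
$2125 + u{\left(m,17 \right)} = 2125 + \left(17 + 17^{2} + 2 \cdot 193\right) = 2125 + \left(17 + 289 + 386\right) = 2125 + 692 = 2817$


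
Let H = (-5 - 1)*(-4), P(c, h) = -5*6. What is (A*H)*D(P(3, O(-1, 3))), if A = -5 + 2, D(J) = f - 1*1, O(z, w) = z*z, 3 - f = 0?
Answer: -144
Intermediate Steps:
f = 3 (f = 3 - 1*0 = 3 + 0 = 3)
O(z, w) = z²
P(c, h) = -30
D(J) = 2 (D(J) = 3 - 1*1 = 3 - 1 = 2)
H = 24 (H = -6*(-4) = 24)
A = -3
(A*H)*D(P(3, O(-1, 3))) = -3*24*2 = -72*2 = -144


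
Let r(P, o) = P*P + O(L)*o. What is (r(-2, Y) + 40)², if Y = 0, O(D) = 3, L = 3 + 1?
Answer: 1936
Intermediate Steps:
L = 4
r(P, o) = P² + 3*o (r(P, o) = P*P + 3*o = P² + 3*o)
(r(-2, Y) + 40)² = (((-2)² + 3*0) + 40)² = ((4 + 0) + 40)² = (4 + 40)² = 44² = 1936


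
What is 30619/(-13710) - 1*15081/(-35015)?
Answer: -75743/42018 ≈ -1.8026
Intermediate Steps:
30619/(-13710) - 1*15081/(-35015) = 30619*(-1/13710) - 15081*(-1/35015) = -67/30 + 15081/35015 = -75743/42018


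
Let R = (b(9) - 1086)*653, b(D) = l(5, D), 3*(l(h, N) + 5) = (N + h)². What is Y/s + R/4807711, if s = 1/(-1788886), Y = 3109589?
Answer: -80231565225470555863/14423133 ≈ -5.5627e+12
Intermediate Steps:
l(h, N) = -5 + (N + h)²/3
b(D) = -5 + (5 + D)²/3 (b(D) = -5 + (D + 5)²/3 = -5 + (5 + D)²/3)
R = -2009281/3 (R = ((-5 + (5 + 9)²/3) - 1086)*653 = ((-5 + (⅓)*14²) - 1086)*653 = ((-5 + (⅓)*196) - 1086)*653 = ((-5 + 196/3) - 1086)*653 = (181/3 - 1086)*653 = -3077/3*653 = -2009281/3 ≈ -6.6976e+5)
s = -1/1788886 ≈ -5.5901e-7
Y/s + R/4807711 = 3109589/(-1/1788886) - 2009281/3/4807711 = 3109589*(-1788886) - 2009281/3*1/4807711 = -5562700227854 - 2009281/14423133 = -80231565225470555863/14423133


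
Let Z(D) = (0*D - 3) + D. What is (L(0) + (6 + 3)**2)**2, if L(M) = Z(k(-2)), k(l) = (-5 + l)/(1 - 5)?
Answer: 101761/16 ≈ 6360.1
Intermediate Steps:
k(l) = 5/4 - l/4 (k(l) = (-5 + l)/(-4) = (-5 + l)*(-1/4) = 5/4 - l/4)
Z(D) = -3 + D (Z(D) = (0 - 3) + D = -3 + D)
L(M) = -5/4 (L(M) = -3 + (5/4 - 1/4*(-2)) = -3 + (5/4 + 1/2) = -3 + 7/4 = -5/4)
(L(0) + (6 + 3)**2)**2 = (-5/4 + (6 + 3)**2)**2 = (-5/4 + 9**2)**2 = (-5/4 + 81)**2 = (319/4)**2 = 101761/16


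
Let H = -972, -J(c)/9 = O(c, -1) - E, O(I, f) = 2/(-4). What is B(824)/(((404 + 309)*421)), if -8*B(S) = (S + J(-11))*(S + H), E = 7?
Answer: 65971/1200692 ≈ 0.054944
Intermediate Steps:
O(I, f) = -1/2 (O(I, f) = 2*(-1/4) = -1/2)
J(c) = 135/2 (J(c) = -9*(-1/2 - 1*7) = -9*(-1/2 - 7) = -9*(-15/2) = 135/2)
B(S) = -(-972 + S)*(135/2 + S)/8 (B(S) = -(S + 135/2)*(S - 972)/8 = -(135/2 + S)*(-972 + S)/8 = -(-972 + S)*(135/2 + S)/8)
B(824)/(((404 + 309)*421)) = (32805/4 - 1/8*824**2 + (1809/16)*824)/(((404 + 309)*421)) = (32805/4 - 1/8*678976 + 186327/2)/((713*421)) = (32805/4 - 84872 + 186327/2)/300173 = (65971/4)*(1/300173) = 65971/1200692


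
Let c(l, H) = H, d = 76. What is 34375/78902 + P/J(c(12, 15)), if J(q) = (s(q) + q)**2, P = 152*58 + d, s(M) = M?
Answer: 20348169/1972550 ≈ 10.316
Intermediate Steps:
P = 8892 (P = 152*58 + 76 = 8816 + 76 = 8892)
J(q) = 4*q**2 (J(q) = (q + q)**2 = (2*q)**2 = 4*q**2)
34375/78902 + P/J(c(12, 15)) = 34375/78902 + 8892/((4*15**2)) = 34375*(1/78902) + 8892/((4*225)) = 34375/78902 + 8892/900 = 34375/78902 + 8892*(1/900) = 34375/78902 + 247/25 = 20348169/1972550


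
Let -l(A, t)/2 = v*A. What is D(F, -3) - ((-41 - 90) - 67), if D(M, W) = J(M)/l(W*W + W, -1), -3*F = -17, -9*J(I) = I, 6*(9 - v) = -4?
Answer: 620153/3132 ≈ 198.01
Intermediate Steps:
v = 29/3 (v = 9 - 1/6*(-4) = 9 + 2/3 = 29/3 ≈ 9.6667)
J(I) = -I/9
F = 17/3 (F = -1/3*(-17) = 17/3 ≈ 5.6667)
l(A, t) = -58*A/3
D(M, W) = -M/(9*(-58*W/3 - 58*W**2/3)) (D(M, W) = (-M/9)/((-58*(W*W + W)/3)) = (-M/9)/((-58*(W**2 + W)/3)) = (-M/9)/((-58*(W + W**2)/3)) = (-M/9)/(-58*W/3 - 58*W**2/3) = -M/(9*(-58*W/3 - 58*W**2/3)))
D(F, -3) - ((-41 - 90) - 67) = (1/174)*(17/3)/(-3*(1 - 3)) - ((-41 - 90) - 67) = (1/174)*(17/3)*(-1/3)/(-2) - (-131 - 67) = (1/174)*(17/3)*(-1/3)*(-1/2) - 1*(-198) = 17/3132 + 198 = 620153/3132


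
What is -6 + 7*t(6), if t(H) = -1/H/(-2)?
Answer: -65/12 ≈ -5.4167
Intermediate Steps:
t(H) = 1/(2*H) (t(H) = -1/H*(-1/2) = 1/(2*H))
-6 + 7*t(6) = -6 + 7*((1/2)/6) = -6 + 7*((1/2)*(1/6)) = -6 + 7*(1/12) = -6 + 7/12 = -65/12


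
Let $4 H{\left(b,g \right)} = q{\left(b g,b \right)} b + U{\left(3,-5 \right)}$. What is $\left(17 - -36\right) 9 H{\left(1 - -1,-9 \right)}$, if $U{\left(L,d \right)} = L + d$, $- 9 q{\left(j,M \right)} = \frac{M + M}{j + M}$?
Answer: $- \frac{1855}{8} \approx -231.88$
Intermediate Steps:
$q{\left(j,M \right)} = - \frac{2 M}{9 \left(M + j\right)}$ ($q{\left(j,M \right)} = - \frac{\left(M + M\right) \frac{1}{j + M}}{9} = - \frac{2 M \frac{1}{M + j}}{9} = - \frac{2 M}{9 \left(M + j\right)}$)
$H{\left(b,g \right)} = - \frac{1}{2} - \frac{b^{2}}{2 \left(9 b + 9 b g\right)}$ ($H{\left(b,g \right)} = \frac{- \frac{2 b}{9 b + 9 b g} b + \left(3 - 5\right)}{4} = \frac{- \frac{2 b}{9 b + 9 b g} b - 2}{4} = \frac{- \frac{2 b^{2}}{9 b + 9 b g} - 2}{4} = \frac{-2 - \frac{2 b^{2}}{9 b + 9 b g}}{4} = - \frac{1}{2} - \frac{b^{2}}{2 \left(9 b + 9 b g\right)}$)
$\left(17 - -36\right) 9 H{\left(1 - -1,-9 \right)} = \left(17 - -36\right) 9 \frac{-9 - \left(1 - -1\right) - -81}{18 \left(1 - 9\right)} = \left(17 + 36\right) 9 \frac{-9 - \left(1 + 1\right) + 81}{18 \left(-8\right)} = 53 \cdot 9 \cdot \frac{1}{18} \left(- \frac{1}{8}\right) \left(-9 - 2 + 81\right) = 477 \cdot \frac{1}{18} \left(- \frac{1}{8}\right) \left(-9 - 2 + 81\right) = 477 \cdot \frac{1}{18} \left(- \frac{1}{8}\right) 70 = 477 \left(- \frac{35}{72}\right) = - \frac{1855}{8}$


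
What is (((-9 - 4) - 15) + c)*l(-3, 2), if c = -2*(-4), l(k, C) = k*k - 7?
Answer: -40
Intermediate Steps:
l(k, C) = -7 + k² (l(k, C) = k² - 7 = -7 + k²)
c = 8
(((-9 - 4) - 15) + c)*l(-3, 2) = (((-9 - 4) - 15) + 8)*(-7 + (-3)²) = ((-13 - 15) + 8)*(-7 + 9) = (-28 + 8)*2 = -20*2 = -40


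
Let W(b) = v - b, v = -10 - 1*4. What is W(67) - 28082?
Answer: -28163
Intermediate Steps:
v = -14 (v = -10 - 4 = -14)
W(b) = -14 - b
W(67) - 28082 = (-14 - 1*67) - 28082 = (-14 - 67) - 28082 = -81 - 28082 = -28163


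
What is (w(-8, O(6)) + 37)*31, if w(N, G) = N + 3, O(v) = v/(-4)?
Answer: 992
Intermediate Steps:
O(v) = -v/4 (O(v) = v*(-¼) = -v/4)
w(N, G) = 3 + N
(w(-8, O(6)) + 37)*31 = ((3 - 8) + 37)*31 = (-5 + 37)*31 = 32*31 = 992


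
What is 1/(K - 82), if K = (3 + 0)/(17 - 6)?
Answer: -11/899 ≈ -0.012236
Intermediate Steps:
K = 3/11 ≈ 0.27273
1/(K - 82) = 1/(3/11 - 82) = 1/(-899/11) = -11/899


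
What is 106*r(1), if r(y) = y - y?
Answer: 0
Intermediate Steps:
r(y) = 0
106*r(1) = 106*0 = 0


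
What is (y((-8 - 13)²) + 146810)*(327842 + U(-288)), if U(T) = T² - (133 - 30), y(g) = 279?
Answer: 60406951787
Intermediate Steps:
U(T) = -103 + T² (U(T) = T² - 1*103 = T² - 103 = -103 + T²)
(y((-8 - 13)²) + 146810)*(327842 + U(-288)) = (279 + 146810)*(327842 + (-103 + (-288)²)) = 147089*(327842 + (-103 + 82944)) = 147089*(327842 + 82841) = 147089*410683 = 60406951787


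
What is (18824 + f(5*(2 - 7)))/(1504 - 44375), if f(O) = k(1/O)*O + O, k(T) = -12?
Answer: -19099/42871 ≈ -0.44550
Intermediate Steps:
f(O) = -11*O (f(O) = -12*O + O = -11*O)
(18824 + f(5*(2 - 7)))/(1504 - 44375) = (18824 - 55*(2 - 7))/(1504 - 44375) = (18824 - 55*(-5))/(-42871) = (18824 - 11*(-25))*(-1/42871) = (18824 + 275)*(-1/42871) = 19099*(-1/42871) = -19099/42871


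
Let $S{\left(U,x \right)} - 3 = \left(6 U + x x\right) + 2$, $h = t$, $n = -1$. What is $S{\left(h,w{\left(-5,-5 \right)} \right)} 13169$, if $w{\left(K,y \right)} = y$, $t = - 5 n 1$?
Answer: $790140$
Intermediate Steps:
$t = 5$ ($t = \left(-5\right) \left(-1\right) 1 = 5 \cdot 1 = 5$)
$h = 5$
$S{\left(U,x \right)} = 5 + x^{2} + 6 U$ ($S{\left(U,x \right)} = 3 + \left(\left(6 U + x x\right) + 2\right) = 3 + \left(\left(6 U + x^{2}\right) + 2\right) = 3 + \left(\left(x^{2} + 6 U\right) + 2\right) = 3 + \left(2 + x^{2} + 6 U\right) = 5 + x^{2} + 6 U$)
$S{\left(h,w{\left(-5,-5 \right)} \right)} 13169 = \left(5 + \left(-5\right)^{2} + 6 \cdot 5\right) 13169 = \left(5 + 25 + 30\right) 13169 = 60 \cdot 13169 = 790140$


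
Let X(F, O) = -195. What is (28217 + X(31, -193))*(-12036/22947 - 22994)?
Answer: -4928652776596/7649 ≈ -6.4435e+8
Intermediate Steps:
(28217 + X(31, -193))*(-12036/22947 - 22994) = (28217 - 195)*(-12036/22947 - 22994) = 28022*(-12036*1/22947 - 22994) = 28022*(-4012/7649 - 22994) = 28022*(-175885118/7649) = -4928652776596/7649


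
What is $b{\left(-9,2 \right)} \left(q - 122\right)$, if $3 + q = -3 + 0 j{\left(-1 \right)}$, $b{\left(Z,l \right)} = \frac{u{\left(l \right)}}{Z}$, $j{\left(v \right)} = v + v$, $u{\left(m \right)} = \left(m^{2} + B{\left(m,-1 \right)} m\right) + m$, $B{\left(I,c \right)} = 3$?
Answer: $\frac{512}{3} \approx 170.67$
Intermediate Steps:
$u{\left(m \right)} = m^{2} + 4 m$ ($u{\left(m \right)} = \left(m^{2} + 3 m\right) + m = m^{2} + 4 m$)
$j{\left(v \right)} = 2 v$
$b{\left(Z,l \right)} = \frac{l \left(4 + l\right)}{Z}$
$q = -6$ ($q = -3 - \left(3 + 0 \cdot 2 \left(-1\right)\right) = -3 + \left(-3 + 0 \left(-2\right)\right) = -3 + \left(-3 + 0\right) = -3 - 3 = -6$)
$b{\left(-9,2 \right)} \left(q - 122\right) = \frac{2 \left(4 + 2\right)}{-9} \left(-6 - 122\right) = 2 \left(- \frac{1}{9}\right) 6 \left(-128\right) = \left(- \frac{4}{3}\right) \left(-128\right) = \frac{512}{3}$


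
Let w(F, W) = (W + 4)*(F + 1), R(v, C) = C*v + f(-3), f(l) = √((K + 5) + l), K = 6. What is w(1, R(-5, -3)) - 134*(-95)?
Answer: 12768 + 4*√2 ≈ 12774.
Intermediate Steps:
f(l) = √(11 + l) (f(l) = √((6 + 5) + l) = √(11 + l))
R(v, C) = 2*√2 + C*v (R(v, C) = C*v + √(11 - 3) = C*v + √8 = C*v + 2*√2 = 2*√2 + C*v)
w(F, W) = (1 + F)*(4 + W) (w(F, W) = (4 + W)*(1 + F) = (1 + F)*(4 + W))
w(1, R(-5, -3)) - 134*(-95) = (4 + (2*√2 - 3*(-5)) + 4*1 + 1*(2*√2 - 3*(-5))) - 134*(-95) = (4 + (2*√2 + 15) + 4 + 1*(2*√2 + 15)) + 12730 = (4 + (15 + 2*√2) + 4 + 1*(15 + 2*√2)) + 12730 = (4 + (15 + 2*√2) + 4 + (15 + 2*√2)) + 12730 = (38 + 4*√2) + 12730 = 12768 + 4*√2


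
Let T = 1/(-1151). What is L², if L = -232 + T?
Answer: 71306623089/1324801 ≈ 53824.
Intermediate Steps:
T = -1/1151 ≈ -0.00086881
L = -267033/1151 (L = -232 - 1/1151 = -267033/1151 ≈ -232.00)
L² = (-267033/1151)² = 71306623089/1324801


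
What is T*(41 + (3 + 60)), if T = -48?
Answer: -4992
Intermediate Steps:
T*(41 + (3 + 60)) = -48*(41 + (3 + 60)) = -48*(41 + 63) = -48*104 = -4992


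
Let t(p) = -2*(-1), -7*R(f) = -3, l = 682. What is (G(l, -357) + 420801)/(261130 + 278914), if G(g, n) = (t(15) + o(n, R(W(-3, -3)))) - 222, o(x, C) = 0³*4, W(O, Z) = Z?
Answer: 420581/540044 ≈ 0.77879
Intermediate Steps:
R(f) = 3/7 (R(f) = -⅐*(-3) = 3/7)
t(p) = 2
o(x, C) = 0 (o(x, C) = 0*4 = 0)
G(g, n) = -220 (G(g, n) = (2 + 0) - 222 = 2 - 222 = -220)
(G(l, -357) + 420801)/(261130 + 278914) = (-220 + 420801)/(261130 + 278914) = 420581/540044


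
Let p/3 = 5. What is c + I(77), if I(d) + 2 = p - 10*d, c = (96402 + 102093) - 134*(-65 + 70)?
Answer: 197068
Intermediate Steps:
p = 15 (p = 3*5 = 15)
c = 197825 (c = 198495 - 134*5 = 198495 - 670 = 197825)
I(d) = 13 - 10*d (I(d) = -2 + (15 - 10*d) = 13 - 10*d)
c + I(77) = 197825 + (13 - 10*77) = 197825 + (13 - 770) = 197825 - 757 = 197068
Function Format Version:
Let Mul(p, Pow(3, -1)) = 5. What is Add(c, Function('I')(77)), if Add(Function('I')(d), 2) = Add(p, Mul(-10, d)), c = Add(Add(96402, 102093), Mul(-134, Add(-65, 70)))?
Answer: 197068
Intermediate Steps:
p = 15 (p = Mul(3, 5) = 15)
c = 197825 (c = Add(198495, Mul(-134, 5)) = Add(198495, -670) = 197825)
Function('I')(d) = Add(13, Mul(-10, d)) (Function('I')(d) = Add(-2, Add(15, Mul(-10, d))) = Add(13, Mul(-10, d)))
Add(c, Function('I')(77)) = Add(197825, Add(13, Mul(-10, 77))) = Add(197825, Add(13, -770)) = Add(197825, -757) = 197068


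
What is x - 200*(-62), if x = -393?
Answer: 12007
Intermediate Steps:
x - 200*(-62) = -393 - 200*(-62) = -393 + 12400 = 12007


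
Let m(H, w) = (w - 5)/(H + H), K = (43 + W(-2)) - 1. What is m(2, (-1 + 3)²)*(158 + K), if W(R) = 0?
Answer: -50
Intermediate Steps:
K = 42 (K = (43 + 0) - 1 = 43 - 1 = 42)
m(H, w) = (-5 + w)/(2*H) (m(H, w) = (-5 + w)/((2*H)) = (-5 + w)*(1/(2*H)) = (-5 + w)/(2*H))
m(2, (-1 + 3)²)*(158 + K) = ((½)*(-5 + (-1 + 3)²)/2)*(158 + 42) = ((½)*(½)*(-5 + 2²))*200 = ((½)*(½)*(-5 + 4))*200 = ((½)*(½)*(-1))*200 = -¼*200 = -50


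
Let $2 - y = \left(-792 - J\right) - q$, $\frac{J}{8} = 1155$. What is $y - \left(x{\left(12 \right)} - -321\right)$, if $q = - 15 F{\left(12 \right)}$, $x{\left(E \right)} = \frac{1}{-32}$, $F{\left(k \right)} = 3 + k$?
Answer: $\frac{303617}{32} \approx 9488.0$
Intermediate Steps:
$J = 9240$ ($J = 8 \cdot 1155 = 9240$)
$x{\left(E \right)} = - \frac{1}{32}$
$q = -225$ ($q = - 15 \left(3 + 12\right) = \left(-15\right) 15 = -225$)
$y = 9809$ ($y = 2 - \left(\left(-792 - 9240\right) - -225\right) = 2 - \left(\left(-792 - 9240\right) + 225\right) = 2 - \left(-10032 + 225\right) = 2 - -9807 = 2 + 9807 = 9809$)
$y - \left(x{\left(12 \right)} - -321\right) = 9809 - \left(- \frac{1}{32} - -321\right) = 9809 - \left(- \frac{1}{32} + 321\right) = 9809 - \frac{10271}{32} = \frac{303617}{32}$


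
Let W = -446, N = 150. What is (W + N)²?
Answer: 87616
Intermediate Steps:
(W + N)² = (-446 + 150)² = (-296)² = 87616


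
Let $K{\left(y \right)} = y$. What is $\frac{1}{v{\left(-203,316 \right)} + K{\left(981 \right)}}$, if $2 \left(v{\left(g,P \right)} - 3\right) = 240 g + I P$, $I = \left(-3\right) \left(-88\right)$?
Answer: $\frac{1}{18336} \approx 5.4537 \cdot 10^{-5}$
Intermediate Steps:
$I = 264$
$v{\left(g,P \right)} = 3 + 120 g + 132 P$ ($v{\left(g,P \right)} = 3 + \frac{240 g + 264 P}{2} = 3 + \left(120 g + 132 P\right) = 3 + 120 g + 132 P$)
$\frac{1}{v{\left(-203,316 \right)} + K{\left(981 \right)}} = \frac{1}{\left(3 + 120 \left(-203\right) + 132 \cdot 316\right) + 981} = \frac{1}{\left(3 - 24360 + 41712\right) + 981} = \frac{1}{17355 + 981} = \frac{1}{18336}$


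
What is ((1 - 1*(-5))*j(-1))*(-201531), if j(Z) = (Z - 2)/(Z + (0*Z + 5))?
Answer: 1813779/2 ≈ 9.0689e+5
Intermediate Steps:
j(Z) = (-2 + Z)/(5 + Z) (j(Z) = (-2 + Z)/(Z + (0 + 5)) = (-2 + Z)/(Z + 5) = (-2 + Z)/(5 + Z))
((1 - 1*(-5))*j(-1))*(-201531) = ((1 - 1*(-5))*((-2 - 1)/(5 - 1)))*(-201531) = ((1 + 5)*(-3/4))*(-201531) = (6*((¼)*(-3)))*(-201531) = (6*(-¾))*(-201531) = -9/2*(-201531) = 1813779/2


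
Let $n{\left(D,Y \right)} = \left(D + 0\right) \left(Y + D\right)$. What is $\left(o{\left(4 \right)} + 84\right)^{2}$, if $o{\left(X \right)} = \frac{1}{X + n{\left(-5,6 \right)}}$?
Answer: $6889$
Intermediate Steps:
$n{\left(D,Y \right)} = D \left(D + Y\right)$
$o{\left(X \right)} = \frac{1}{-5 + X}$ ($o{\left(X \right)} = \frac{1}{X - 5 \left(-5 + 6\right)} = \frac{1}{X - 5} = \frac{1}{-5 + X}$)
$\left(o{\left(4 \right)} + 84\right)^{2} = \left(\frac{1}{-5 + 4} + 84\right)^{2} = \left(\frac{1}{-1} + 84\right)^{2} = \left(-1 + 84\right)^{2} = 83^{2} = 6889$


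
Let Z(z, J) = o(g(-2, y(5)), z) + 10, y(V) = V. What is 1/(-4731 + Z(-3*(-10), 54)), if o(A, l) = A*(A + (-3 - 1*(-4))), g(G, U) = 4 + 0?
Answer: -1/4701 ≈ -0.00021272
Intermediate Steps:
g(G, U) = 4
o(A, l) = A*(1 + A) (o(A, l) = A*(A + (-3 + 4)) = A*(A + 1) = A*(1 + A))
Z(z, J) = 30 (Z(z, J) = 4*(1 + 4) + 10 = 4*5 + 10 = 20 + 10 = 30)
1/(-4731 + Z(-3*(-10), 54)) = 1/(-4731 + 30) = 1/(-4701) = -1/4701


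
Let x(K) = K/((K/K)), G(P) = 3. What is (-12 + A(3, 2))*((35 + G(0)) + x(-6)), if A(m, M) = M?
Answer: -320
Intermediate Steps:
x(K) = K (x(K) = K/1 = K*1 = K)
(-12 + A(3, 2))*((35 + G(0)) + x(-6)) = (-12 + 2)*((35 + 3) - 6) = -10*(38 - 6) = -10*32 = -320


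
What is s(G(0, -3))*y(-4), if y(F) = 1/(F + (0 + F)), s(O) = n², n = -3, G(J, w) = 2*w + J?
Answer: -9/8 ≈ -1.1250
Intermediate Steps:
G(J, w) = J + 2*w
s(O) = 9 (s(O) = (-3)² = 9)
y(F) = 1/(2*F) (y(F) = 1/(F + F) = 1/(2*F))
s(G(0, -3))*y(-4) = 9*((½)/(-4)) = 9*((½)*(-¼)) = 9*(-⅛) = -9/8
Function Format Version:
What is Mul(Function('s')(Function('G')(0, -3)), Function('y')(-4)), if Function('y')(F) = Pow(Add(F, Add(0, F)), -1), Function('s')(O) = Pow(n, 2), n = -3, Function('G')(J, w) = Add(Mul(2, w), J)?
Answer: Rational(-9, 8) ≈ -1.1250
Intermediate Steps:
Function('G')(J, w) = Add(J, Mul(2, w))
Function('s')(O) = 9 (Function('s')(O) = Pow(-3, 2) = 9)
Function('y')(F) = Mul(Rational(1, 2), Pow(F, -1)) (Function('y')(F) = Pow(Add(F, F), -1) = Pow(Mul(2, F), -1) = Mul(Rational(1, 2), Pow(F, -1)))
Mul(Function('s')(Function('G')(0, -3)), Function('y')(-4)) = Mul(9, Mul(Rational(1, 2), Pow(-4, -1))) = Mul(9, Mul(Rational(1, 2), Rational(-1, 4))) = Mul(9, Rational(-1, 8)) = Rational(-9, 8)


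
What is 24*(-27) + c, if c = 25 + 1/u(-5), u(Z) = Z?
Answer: -3116/5 ≈ -623.20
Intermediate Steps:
c = 124/5 (c = 25 + 1/(-5) = 25 - ⅕ = 124/5 ≈ 24.800)
24*(-27) + c = 24*(-27) + 124/5 = -648 + 124/5 = -3116/5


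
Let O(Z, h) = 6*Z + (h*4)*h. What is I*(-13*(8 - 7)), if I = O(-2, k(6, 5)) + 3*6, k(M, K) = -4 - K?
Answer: -4290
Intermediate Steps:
O(Z, h) = 4*h² + 6*Z (O(Z, h) = 6*Z + (4*h)*h = 6*Z + 4*h² = 4*h² + 6*Z)
I = 330 (I = (4*(-4 - 1*5)² + 6*(-2)) + 3*6 = (4*(-4 - 5)² - 12) + 18 = (4*(-9)² - 12) + 18 = (4*81 - 12) + 18 = (324 - 12) + 18 = 312 + 18 = 330)
I*(-13*(8 - 7)) = 330*(-13*(8 - 7)) = 330*(-13*1) = 330*(-13) = -4290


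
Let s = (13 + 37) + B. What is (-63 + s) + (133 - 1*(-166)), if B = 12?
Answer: 298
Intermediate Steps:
s = 62 (s = (13 + 37) + 12 = 50 + 12 = 62)
(-63 + s) + (133 - 1*(-166)) = (-63 + 62) + (133 - 1*(-166)) = -1 + (133 + 166) = -1 + 299 = 298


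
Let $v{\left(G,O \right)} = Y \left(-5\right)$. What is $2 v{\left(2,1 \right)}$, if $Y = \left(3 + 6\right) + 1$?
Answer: $-100$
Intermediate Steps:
$Y = 10$ ($Y = 9 + 1 = 10$)
$v{\left(G,O \right)} = -50$ ($v{\left(G,O \right)} = 10 \left(-5\right) = -50$)
$2 v{\left(2,1 \right)} = 2 \left(-50\right) = -100$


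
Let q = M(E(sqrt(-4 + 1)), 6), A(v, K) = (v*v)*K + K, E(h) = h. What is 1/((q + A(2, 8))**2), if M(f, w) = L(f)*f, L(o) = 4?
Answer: 1/(16*(10 + I*sqrt(3))**2) ≈ 0.00057145 - 0.00020408*I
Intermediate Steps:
A(v, K) = K + K*v**2 (A(v, K) = v**2*K + K = K*v**2 + K = K + K*v**2)
M(f, w) = 4*f
q = 4*I*sqrt(3) (q = 4*sqrt(-4 + 1) = 4*sqrt(-3) = 4*(I*sqrt(3)) = 4*I*sqrt(3) ≈ 6.9282*I)
1/((q + A(2, 8))**2) = 1/((4*I*sqrt(3) + 8*(1 + 2**2))**2) = 1/((4*I*sqrt(3) + 8*(1 + 4))**2) = 1/((4*I*sqrt(3) + 8*5)**2) = 1/((4*I*sqrt(3) + 40)**2) = 1/((40 + 4*I*sqrt(3))**2) = (40 + 4*I*sqrt(3))**(-2)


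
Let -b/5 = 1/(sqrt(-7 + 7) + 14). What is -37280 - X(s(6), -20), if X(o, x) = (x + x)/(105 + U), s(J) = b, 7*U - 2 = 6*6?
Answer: -28817160/773 ≈ -37280.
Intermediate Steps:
U = 38/7 (U = 2/7 + (6*6)/7 = 2/7 + (1/7)*36 = 2/7 + 36/7 = 38/7 ≈ 5.4286)
b = -5/14 (b = -5/(sqrt(-7 + 7) + 14) = -5/(sqrt(0) + 14) = -5/(0 + 14) = -5/14 ≈ -0.35714)
s(J) = -5/14
X(o, x) = 14*x/773 (X(o, x) = (x + x)/(105 + 38/7) = (2*x)/(773/7) = (2*x)*(7/773) = 14*x/773)
-37280 - X(s(6), -20) = -37280 - 14*(-20)/773 = -37280 - 1*(-280/773) = -37280 + 280/773 = -28817160/773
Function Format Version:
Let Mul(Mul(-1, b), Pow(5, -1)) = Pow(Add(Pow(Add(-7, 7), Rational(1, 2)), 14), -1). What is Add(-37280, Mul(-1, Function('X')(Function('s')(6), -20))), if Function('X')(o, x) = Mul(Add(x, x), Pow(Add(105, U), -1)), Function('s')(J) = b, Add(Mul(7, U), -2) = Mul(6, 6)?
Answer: Rational(-28817160, 773) ≈ -37280.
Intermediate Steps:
U = Rational(38, 7) (U = Add(Rational(2, 7), Mul(Rational(1, 7), Mul(6, 6))) = Add(Rational(2, 7), Mul(Rational(1, 7), 36)) = Add(Rational(2, 7), Rational(36, 7)) = Rational(38, 7) ≈ 5.4286)
b = Rational(-5, 14) (b = Mul(-5, Pow(Add(Pow(Add(-7, 7), Rational(1, 2)), 14), -1)) = Mul(-5, Pow(Add(Pow(0, Rational(1, 2)), 14), -1)) = Mul(-5, Pow(Add(0, 14), -1)) = Mul(-5, Pow(14, -1)) = Mul(-5, Rational(1, 14)) = Rational(-5, 14) ≈ -0.35714)
Function('s')(J) = Rational(-5, 14)
Function('X')(o, x) = Mul(Rational(14, 773), x) (Function('X')(o, x) = Mul(Add(x, x), Pow(Add(105, Rational(38, 7)), -1)) = Mul(Mul(2, x), Pow(Rational(773, 7), -1)) = Mul(Mul(2, x), Rational(7, 773)) = Mul(Rational(14, 773), x))
Add(-37280, Mul(-1, Function('X')(Function('s')(6), -20))) = Add(-37280, Mul(-1, Mul(Rational(14, 773), -20))) = Add(-37280, Mul(-1, Rational(-280, 773))) = Add(-37280, Rational(280, 773)) = Rational(-28817160, 773)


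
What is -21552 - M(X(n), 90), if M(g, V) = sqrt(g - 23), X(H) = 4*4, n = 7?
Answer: -21552 - I*sqrt(7) ≈ -21552.0 - 2.6458*I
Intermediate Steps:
X(H) = 16
M(g, V) = sqrt(-23 + g)
-21552 - M(X(n), 90) = -21552 - sqrt(-23 + 16) = -21552 - sqrt(-7) = -21552 - I*sqrt(7)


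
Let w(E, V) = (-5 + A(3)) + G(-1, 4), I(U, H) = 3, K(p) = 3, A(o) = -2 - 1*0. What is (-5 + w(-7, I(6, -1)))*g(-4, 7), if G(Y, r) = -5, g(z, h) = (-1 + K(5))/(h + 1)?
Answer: -17/4 ≈ -4.2500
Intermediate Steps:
A(o) = -2 (A(o) = -2 + 0 = -2)
g(z, h) = 2/(1 + h) (g(z, h) = (-1 + 3)/(h + 1) = 2/(1 + h))
w(E, V) = -12 (w(E, V) = (-5 - 2) - 5 = -7 - 5 = -12)
(-5 + w(-7, I(6, -1)))*g(-4, 7) = (-5 - 12)*(2/(1 + 7)) = -34/8 = -17*¼ = -17/4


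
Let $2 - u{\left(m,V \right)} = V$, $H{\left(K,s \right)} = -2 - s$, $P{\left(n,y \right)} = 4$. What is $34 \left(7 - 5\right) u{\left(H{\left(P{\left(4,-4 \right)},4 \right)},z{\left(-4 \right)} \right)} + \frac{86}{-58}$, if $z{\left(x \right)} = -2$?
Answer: $\frac{7845}{29} \approx 270.52$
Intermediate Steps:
$u{\left(m,V \right)} = 2 - V$
$34 \left(7 - 5\right) u{\left(H{\left(P{\left(4,-4 \right)},4 \right)},z{\left(-4 \right)} \right)} + \frac{86}{-58} = 34 \left(7 - 5\right) \left(2 - -2\right) + \frac{86}{-58} = 34 \cdot 2 \left(2 + 2\right) + 86 \left(- \frac{1}{58}\right) = 34 \cdot 2 \cdot 4 - \frac{43}{29} = 34 \cdot 8 - \frac{43}{29} = 272 - \frac{43}{29} = \frac{7845}{29}$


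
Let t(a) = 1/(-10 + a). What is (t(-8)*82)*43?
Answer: -1763/9 ≈ -195.89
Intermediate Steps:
(t(-8)*82)*43 = (82/(-10 - 8))*43 = (82/(-18))*43 = -1/18*82*43 = -41/9*43 = -1763/9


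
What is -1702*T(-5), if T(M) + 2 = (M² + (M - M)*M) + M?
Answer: -30636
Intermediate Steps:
T(M) = -2 + M + M² (T(M) = -2 + ((M² + (M - M)*M) + M) = -2 + ((M² + 0*M) + M) = -2 + ((M² + 0) + M) = -2 + (M² + M) = -2 + (M + M²) = -2 + M + M²)
-1702*T(-5) = -1702*(-2 - 5 + (-5)²) = -1702*(-2 - 5 + 25) = -1702*18 = -30636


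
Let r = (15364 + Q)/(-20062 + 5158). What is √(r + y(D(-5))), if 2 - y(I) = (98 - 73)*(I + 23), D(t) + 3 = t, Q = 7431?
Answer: I*√256771402/828 ≈ 19.353*I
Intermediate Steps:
D(t) = -3 + t
y(I) = -573 - 25*I (y(I) = 2 - (98 - 73)*(I + 23) = 2 - 25*(23 + I) = 2 - (575 + 25*I) = 2 + (-575 - 25*I) = -573 - 25*I)
r = -22795/14904 (r = (15364 + 7431)/(-20062 + 5158) = 22795/(-14904) = 22795*(-1/14904) = -22795/14904 ≈ -1.5295)
√(r + y(D(-5))) = √(-22795/14904 + (-573 - 25*(-3 - 5))) = √(-22795/14904 + (-573 - 25*(-8))) = √(-22795/14904 + (-573 + 200)) = √(-22795/14904 - 373) = √(-5581987/14904) = I*√256771402/828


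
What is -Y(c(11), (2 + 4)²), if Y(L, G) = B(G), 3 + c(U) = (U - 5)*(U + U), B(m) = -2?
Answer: 2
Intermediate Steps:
c(U) = -3 + 2*U*(-5 + U) (c(U) = -3 + (U - 5)*(U + U) = -3 + (-5 + U)*(2*U) = -3 + 2*U*(-5 + U))
Y(L, G) = -2
-Y(c(11), (2 + 4)²) = -1*(-2) = 2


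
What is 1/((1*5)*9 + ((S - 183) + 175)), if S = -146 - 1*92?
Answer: -1/201 ≈ -0.0049751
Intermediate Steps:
S = -238 (S = -146 - 92 = -238)
1/((1*5)*9 + ((S - 183) + 175)) = 1/((1*5)*9 + ((-238 - 183) + 175)) = 1/(5*9 + (-421 + 175)) = 1/(45 - 246) = 1/(-201) = -1/201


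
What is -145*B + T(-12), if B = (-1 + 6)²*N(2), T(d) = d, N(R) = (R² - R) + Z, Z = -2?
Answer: -12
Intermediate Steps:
N(R) = -2 + R² - R (N(R) = (R² - R) - 2 = -2 + R² - R)
B = 0 (B = (-1 + 6)²*(-2 + 2² - 1*2) = 5²*(-2 + 4 - 2) = 25*0 = 0)
-145*B + T(-12) = -145*0 - 12 = 0 - 12 = -12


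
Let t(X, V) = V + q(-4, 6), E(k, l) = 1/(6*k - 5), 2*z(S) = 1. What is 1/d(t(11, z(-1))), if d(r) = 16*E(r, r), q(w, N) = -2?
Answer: -7/8 ≈ -0.87500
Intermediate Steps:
z(S) = 1/2 (z(S) = (1/2)*1 = 1/2)
E(k, l) = 1/(-5 + 6*k)
t(X, V) = -2 + V (t(X, V) = V - 2 = -2 + V)
d(r) = 16/(-5 + 6*r)
1/d(t(11, z(-1))) = 1/(16/(-5 + 6*(-2 + 1/2))) = 1/(16/(-5 + 6*(-3/2))) = 1/(16/(-5 - 9)) = 1/(16/(-14)) = 1/(16*(-1/14)) = 1/(-8/7) = -7/8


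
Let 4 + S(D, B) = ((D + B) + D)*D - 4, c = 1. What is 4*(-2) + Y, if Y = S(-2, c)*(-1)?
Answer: -6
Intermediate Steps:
S(D, B) = -8 + D*(B + 2*D) (S(D, B) = -4 + (((D + B) + D)*D - 4) = -4 + (((B + D) + D)*D - 4) = -4 + ((B + 2*D)*D - 4) = -4 + (D*(B + 2*D) - 4) = -4 + (-4 + D*(B + 2*D)) = -8 + D*(B + 2*D))
Y = 2 (Y = (-8 + 2*(-2)**2 + 1*(-2))*(-1) = (-8 + 2*4 - 2)*(-1) = (-8 + 8 - 2)*(-1) = -2*(-1) = 2)
4*(-2) + Y = 4*(-2) + 2 = -8 + 2 = -6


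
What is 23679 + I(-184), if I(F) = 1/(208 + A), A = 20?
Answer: 5398813/228 ≈ 23679.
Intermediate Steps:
I(F) = 1/228 (I(F) = 1/(208 + 20) = 1/228)
23679 + I(-184) = 23679 + 1/228 = 5398813/228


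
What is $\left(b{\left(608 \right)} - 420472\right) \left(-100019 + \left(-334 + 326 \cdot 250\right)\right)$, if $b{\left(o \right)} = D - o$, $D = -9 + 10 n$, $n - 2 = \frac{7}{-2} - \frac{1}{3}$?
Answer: $\frac{23817409666}{3} \approx 7.9391 \cdot 10^{9}$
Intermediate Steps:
$n = - \frac{11}{6}$ ($n = 2 + \left(\frac{7}{-2} - \frac{1}{3}\right) = 2 + \left(7 \left(- \frac{1}{2}\right) - \frac{1}{3}\right) = 2 - \frac{23}{6} = - \frac{11}{6} \approx -1.8333$)
$D = - \frac{82}{3}$ ($D = -9 + 10 \left(- \frac{11}{6}\right) = -9 - \frac{55}{3} = - \frac{82}{3} \approx -27.333$)
$b{\left(o \right)} = - \frac{82}{3} - o$
$\left(b{\left(608 \right)} - 420472\right) \left(-100019 + \left(-334 + 326 \cdot 250\right)\right) = \left(\left(- \frac{82}{3} - 608\right) - 420472\right) \left(-100019 + \left(-334 + 326 \cdot 250\right)\right) = \left(\left(- \frac{82}{3} - 608\right) - 420472\right) \left(-100019 + \left(-334 + 81500\right)\right) = \left(- \frac{1906}{3} - 420472\right) \left(-100019 + 81166\right) = \left(- \frac{1263322}{3}\right) \left(-18853\right) = \frac{23817409666}{3}$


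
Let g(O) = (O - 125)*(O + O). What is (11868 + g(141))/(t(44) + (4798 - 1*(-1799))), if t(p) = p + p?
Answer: 468/191 ≈ 2.4503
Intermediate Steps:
t(p) = 2*p
g(O) = 2*O*(-125 + O) (g(O) = (-125 + O)*(2*O) = 2*O*(-125 + O))
(11868 + g(141))/(t(44) + (4798 - 1*(-1799))) = (11868 + 2*141*(-125 + 141))/(2*44 + (4798 - 1*(-1799))) = (11868 + 2*141*16)/(88 + (4798 + 1799)) = (11868 + 4512)/(88 + 6597) = 16380/6685 = 16380*(1/6685) = 468/191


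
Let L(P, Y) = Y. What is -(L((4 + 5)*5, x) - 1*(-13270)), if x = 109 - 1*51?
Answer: -13328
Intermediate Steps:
x = 58 (x = 109 - 51 = 58)
-(L((4 + 5)*5, x) - 1*(-13270)) = -(58 - 1*(-13270)) = -(58 + 13270) = -1*13328 = -13328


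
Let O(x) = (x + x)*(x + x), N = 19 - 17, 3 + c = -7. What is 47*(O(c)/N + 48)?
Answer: 11656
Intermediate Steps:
c = -10 (c = -3 - 7 = -10)
N = 2
O(x) = 4*x² (O(x) = (2*x)*(2*x) = 4*x²)
47*(O(c)/N + 48) = 47*((4*(-10)²)/2 + 48) = 47*((4*100)*(½) + 48) = 47*(400*(½) + 48) = 47*(200 + 48) = 47*248 = 11656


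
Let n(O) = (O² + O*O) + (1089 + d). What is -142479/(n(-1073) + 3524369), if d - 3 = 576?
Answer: -142479/5828695 ≈ -0.024444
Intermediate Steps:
d = 579 (d = 3 + 576 = 579)
n(O) = 1668 + 2*O² (n(O) = (O² + O*O) + (1089 + 579) = (O² + O²) + 1668 = 2*O² + 1668 = 1668 + 2*O²)
-142479/(n(-1073) + 3524369) = -142479/((1668 + 2*(-1073)²) + 3524369) = -142479/((1668 + 2*1151329) + 3524369) = -142479/((1668 + 2302658) + 3524369) = -142479/(2304326 + 3524369) = -142479/5828695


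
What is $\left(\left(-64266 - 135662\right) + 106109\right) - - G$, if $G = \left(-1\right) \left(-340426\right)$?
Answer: $246607$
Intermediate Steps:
$G = 340426$
$\left(\left(-64266 - 135662\right) + 106109\right) - - G = \left(\left(-64266 - 135662\right) + 106109\right) - \left(-1\right) 340426 = \left(-199928 + 106109\right) - -340426 = -93819 + 340426 = 246607$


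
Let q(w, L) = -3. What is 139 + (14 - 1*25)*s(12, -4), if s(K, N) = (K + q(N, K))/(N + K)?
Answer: 1013/8 ≈ 126.63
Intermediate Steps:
s(K, N) = (-3 + K)/(K + N) (s(K, N) = (K - 3)/(N + K) = (-3 + K)/(K + N))
139 + (14 - 1*25)*s(12, -4) = 139 + (14 - 1*25)*((-3 + 12)/(12 - 4)) = 139 + (14 - 25)*(9/8) = 139 - 11*9/8 = 139 - 99/8 = 1013/8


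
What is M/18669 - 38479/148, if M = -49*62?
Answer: -14669675/56388 ≈ -260.16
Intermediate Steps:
M = -3038
M/18669 - 38479/148 = -3038/18669 - 38479/148 = -3038*1/18669 - 38479*1/148 = -62/381 - 38479/148 = -14669675/56388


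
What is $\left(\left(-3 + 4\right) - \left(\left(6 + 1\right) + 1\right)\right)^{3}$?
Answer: $-343$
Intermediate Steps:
$\left(\left(-3 + 4\right) - \left(\left(6 + 1\right) + 1\right)\right)^{3} = \left(1 - \left(7 + 1\right)\right)^{3} = \left(1 - 8\right)^{3} = \left(-7\right)^{3} = -343$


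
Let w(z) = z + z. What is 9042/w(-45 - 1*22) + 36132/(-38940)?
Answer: -14872382/217415 ≈ -68.406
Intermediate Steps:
w(z) = 2*z
9042/w(-45 - 1*22) + 36132/(-38940) = 9042/((2*(-45 - 1*22))) + 36132/(-38940) = 9042/((2*(-45 - 22))) + 36132*(-1/38940) = 9042/((2*(-67))) - 3011/3245 = 9042/(-134) - 3011/3245 = 9042*(-1/134) - 3011/3245 = -4521/67 - 3011/3245 = -14872382/217415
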